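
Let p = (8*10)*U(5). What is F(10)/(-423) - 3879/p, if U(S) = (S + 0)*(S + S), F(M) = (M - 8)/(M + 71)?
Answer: -132914177/137052000 ≈ -0.96981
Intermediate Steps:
F(M) = (-8 + M)/(71 + M)
U(S) = 2*S² (U(S) = S*(2*S) = 2*S²)
p = 4000 (p = (8*10)*(2*5²) = 80*(2*25) = 80*50 = 4000)
F(10)/(-423) - 3879/p = ((-8 + 10)/(71 + 10))/(-423) - 3879/4000 = (2/81)*(-1/423) - 3879*1/4000 = ((1/81)*2)*(-1/423) - 3879/4000 = (2/81)*(-1/423) - 3879/4000 = -2/34263 - 3879/4000 = -132914177/137052000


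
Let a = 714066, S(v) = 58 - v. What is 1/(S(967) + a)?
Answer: 1/713157 ≈ 1.4022e-6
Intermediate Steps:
1/(S(967) + a) = 1/((58 - 1*967) + 714066) = 1/((58 - 967) + 714066) = 1/(-909 + 714066) = 1/713157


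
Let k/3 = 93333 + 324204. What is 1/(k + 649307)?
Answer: 1/1901918 ≈ 5.2579e-7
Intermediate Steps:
k = 1252611 (k = 3*(93333 + 324204) = 3*417537 = 1252611)
1/(k + 649307) = 1/(1252611 + 649307) = 1/1901918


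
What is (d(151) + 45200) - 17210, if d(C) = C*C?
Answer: 50791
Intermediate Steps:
d(C) = C**2
(d(151) + 45200) - 17210 = (151**2 + 45200) - 17210 = (22801 + 45200) - 17210 = 68001 - 17210 = 50791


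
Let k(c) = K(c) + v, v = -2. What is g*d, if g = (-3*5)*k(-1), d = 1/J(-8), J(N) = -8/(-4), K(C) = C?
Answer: 45/2 ≈ 22.500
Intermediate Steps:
J(N) = 2 (J(N) = -8*(-¼) = 2)
k(c) = -2 + c (k(c) = c - 2 = -2 + c)
d = ½ (d = 1/2 = ½ ≈ 0.50000)
g = 45 (g = (-3*5)*(-2 - 1) = -15*(-3) = 45)
g*d = 45*(½) = 45/2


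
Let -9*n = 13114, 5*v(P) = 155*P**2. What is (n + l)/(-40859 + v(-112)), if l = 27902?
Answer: 238004/3132045 ≈ 0.075990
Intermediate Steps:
v(P) = 31*P**2 (v(P) = (155*P**2)/5 = 31*P**2)
n = -13114/9 (n = -1/9*13114 = -13114/9 ≈ -1457.1)
(n + l)/(-40859 + v(-112)) = (-13114/9 + 27902)/(-40859 + 31*(-112)**2) = 238004/(9*(-40859 + 31*12544)) = 238004/(9*(-40859 + 388864)) = (238004/9)/348005 = (238004/9)*(1/348005) = 238004/3132045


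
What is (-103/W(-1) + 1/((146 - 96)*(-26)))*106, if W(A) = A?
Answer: 7096647/650 ≈ 10918.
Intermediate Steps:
(-103/W(-1) + 1/((146 - 96)*(-26)))*106 = (-103/(-1) + 1/((146 - 96)*(-26)))*106 = (-103*(-1) - 1/26/50)*106 = (103 + (1/50)*(-1/26))*106 = (103 - 1/1300)*106 = (133899/1300)*106 = 7096647/650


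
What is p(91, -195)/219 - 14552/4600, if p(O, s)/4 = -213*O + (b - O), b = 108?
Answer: -44940161/125925 ≈ -356.88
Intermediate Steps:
p(O, s) = 432 - 856*O (p(O, s) = 4*(-213*O + (108 - O)) = 4*(108 - 214*O) = 432 - 856*O)
p(91, -195)/219 - 14552/4600 = (432 - 856*91)/219 - 14552/4600 = (432 - 77896)*(1/219) - 14552*1/4600 = -77464*1/219 - 1819/575 = -77464/219 - 1819/575 = -44940161/125925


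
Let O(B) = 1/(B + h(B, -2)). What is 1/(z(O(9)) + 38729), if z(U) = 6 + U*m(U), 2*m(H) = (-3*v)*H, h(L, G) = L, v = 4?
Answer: 54/2091689 ≈ 2.5816e-5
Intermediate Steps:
m(H) = -6*H (m(H) = ((-3*4)*H)/2 = (-12*H)/2 = -6*H)
O(B) = 1/(2*B) (O(B) = 1/(B + B) = 1/(2*B))
z(U) = 6 - 6*U² (z(U) = 6 + U*(-6*U) = 6 - 6*U²)
1/(z(O(9)) + 38729) = 1/((6 - 6*((½)/9)²) + 38729) = 1/((6 - 6*((½)*(⅑))²) + 38729) = 1/((6 - 6*(1/18)²) + 38729) = 1/((6 - 6*1/324) + 38729) = 1/((6 - 1/54) + 38729) = 1/(323/54 + 38729) = 1/(2091689/54) = 54/2091689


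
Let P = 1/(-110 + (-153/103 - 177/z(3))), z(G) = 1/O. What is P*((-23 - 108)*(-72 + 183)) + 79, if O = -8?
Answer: 9117112/134365 ≈ 67.853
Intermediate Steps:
z(G) = -1/8 (z(G) = 1/(-8) = -1/8)
P = 103/134365 (P = 1/(-110 + (-153/103 - 177/(-1/8))) = 1/(-110 + (-153*1/103 - 177*(-8))) = 1/(-110 + (-153/103 + 1416)) = 1/(-110 + 145695/103) = 1/(134365/103) = 103/134365 ≈ 0.00076657)
P*((-23 - 108)*(-72 + 183)) + 79 = 103*((-23 - 108)*(-72 + 183))/134365 + 79 = 103*(-131*111)/134365 + 79 = (103/134365)*(-14541) + 79 = -1497723/134365 + 79 = 9117112/134365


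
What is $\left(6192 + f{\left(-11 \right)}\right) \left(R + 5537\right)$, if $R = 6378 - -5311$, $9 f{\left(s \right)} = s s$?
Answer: $106894986$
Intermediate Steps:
$f{\left(s \right)} = \frac{s^{2}}{9}$ ($f{\left(s \right)} = \frac{s s}{9} = \frac{s^{2}}{9}$)
$R = 11689$ ($R = 6378 + 5311 = 11689$)
$\left(6192 + f{\left(-11 \right)}\right) \left(R + 5537\right) = \left(6192 + \frac{\left(-11\right)^{2}}{9}\right) \left(11689 + 5537\right) = \left(6192 + \frac{1}{9} \cdot 121\right) 17226 = \left(6192 + \frac{121}{9}\right) 17226 = \frac{55849}{9} \cdot 17226 = 106894986$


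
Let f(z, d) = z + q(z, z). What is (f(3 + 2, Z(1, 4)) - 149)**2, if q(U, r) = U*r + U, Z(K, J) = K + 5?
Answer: 12996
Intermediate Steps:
Z(K, J) = 5 + K
q(U, r) = U + U*r
f(z, d) = z + z*(1 + z)
(f(3 + 2, Z(1, 4)) - 149)**2 = ((3 + 2)*(2 + (3 + 2)) - 149)**2 = (5*(2 + 5) - 149)**2 = (5*7 - 149)**2 = (35 - 149)**2 = (-114)**2 = 12996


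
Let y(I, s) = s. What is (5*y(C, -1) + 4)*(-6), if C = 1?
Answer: 6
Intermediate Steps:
(5*y(C, -1) + 4)*(-6) = (5*(-1) + 4)*(-6) = (-5 + 4)*(-6) = -1*(-6) = 6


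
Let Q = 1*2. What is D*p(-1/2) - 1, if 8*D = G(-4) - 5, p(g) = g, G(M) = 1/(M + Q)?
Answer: -21/32 ≈ -0.65625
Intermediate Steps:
Q = 2
G(M) = 1/(2 + M) (G(M) = 1/(M + 2) = 1/(2 + M))
D = -11/16 (D = (1/(2 - 4) - 5)/8 = (1/(-2) - 5)/8 = (-1/2 - 5)/8 = (1/8)*(-11/2) = -11/16 ≈ -0.68750)
D*p(-1/2) - 1 = -(-11)/(16*2) - 1 = -11/16*(-1/2) - 1 = 11/32 - 1 = -21/32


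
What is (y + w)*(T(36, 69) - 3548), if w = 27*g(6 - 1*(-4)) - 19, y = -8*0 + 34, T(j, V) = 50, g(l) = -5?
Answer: 419760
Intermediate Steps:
y = 34 (y = 0 + 34 = 34)
w = -154 (w = 27*(-5) - 19 = -135 - 19 = -154)
(y + w)*(T(36, 69) - 3548) = (34 - 154)*(50 - 3548) = -120*(-3498) = 419760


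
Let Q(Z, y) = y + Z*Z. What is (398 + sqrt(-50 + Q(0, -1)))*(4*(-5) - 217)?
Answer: -94326 - 237*I*sqrt(51) ≈ -94326.0 - 1692.5*I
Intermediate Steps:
Q(Z, y) = y + Z**2
(398 + sqrt(-50 + Q(0, -1)))*(4*(-5) - 217) = (398 + sqrt(-50 + (-1 + 0**2)))*(4*(-5) - 217) = (398 + sqrt(-50 + (-1 + 0)))*(-20 - 217) = (398 + sqrt(-50 - 1))*(-237) = (398 + sqrt(-51))*(-237) = (398 + I*sqrt(51))*(-237) = -94326 - 237*I*sqrt(51)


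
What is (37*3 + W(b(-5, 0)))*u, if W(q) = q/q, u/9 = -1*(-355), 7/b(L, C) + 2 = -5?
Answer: 357840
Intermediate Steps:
b(L, C) = -1 (b(L, C) = 7/(-2 - 5) = 7/(-7) = 7*(-⅐) = -1)
u = 3195 (u = 9*(-1*(-355)) = 9*355 = 3195)
W(q) = 1
(37*3 + W(b(-5, 0)))*u = (37*3 + 1)*3195 = (111 + 1)*3195 = 112*3195 = 357840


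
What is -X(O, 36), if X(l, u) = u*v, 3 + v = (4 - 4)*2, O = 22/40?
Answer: 108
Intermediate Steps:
O = 11/20 (O = 22*(1/40) = 11/20 ≈ 0.55000)
v = -3 (v = -3 + (4 - 4)*2 = -3 + 0*2 = -3 + 0 = -3)
X(l, u) = -3*u (X(l, u) = u*(-3) = -3*u)
-X(O, 36) = -(-3)*36 = -1*(-108) = 108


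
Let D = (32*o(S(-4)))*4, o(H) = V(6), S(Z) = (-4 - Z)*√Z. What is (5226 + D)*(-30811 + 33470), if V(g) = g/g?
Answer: 14236286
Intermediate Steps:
V(g) = 1
S(Z) = √Z*(-4 - Z)
o(H) = 1
D = 128 (D = (32*1)*4 = 32*4 = 128)
(5226 + D)*(-30811 + 33470) = (5226 + 128)*(-30811 + 33470) = 5354*2659 = 14236286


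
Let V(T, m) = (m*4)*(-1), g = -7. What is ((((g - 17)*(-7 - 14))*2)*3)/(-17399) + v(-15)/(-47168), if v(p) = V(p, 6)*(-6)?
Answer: -9071343/51292252 ≈ -0.17686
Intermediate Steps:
V(T, m) = -4*m (V(T, m) = (4*m)*(-1) = -4*m)
v(p) = 144 (v(p) = -4*6*(-6) = -24*(-6) = 144)
((((g - 17)*(-7 - 14))*2)*3)/(-17399) + v(-15)/(-47168) = ((((-7 - 17)*(-7 - 14))*2)*3)/(-17399) + 144/(-47168) = ((-24*(-21)*2)*3)*(-1/17399) + 144*(-1/47168) = ((504*2)*3)*(-1/17399) - 9/2948 = (1008*3)*(-1/17399) - 9/2948 = 3024*(-1/17399) - 9/2948 = -3024/17399 - 9/2948 = -9071343/51292252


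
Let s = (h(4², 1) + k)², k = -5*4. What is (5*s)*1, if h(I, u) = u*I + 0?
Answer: 80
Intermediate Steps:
h(I, u) = I*u (h(I, u) = I*u + 0 = I*u)
k = -20
s = 16 (s = (4²*1 - 20)² = (16*1 - 20)² = (16 - 20)² = (-4)² = 16)
(5*s)*1 = (5*16)*1 = 80*1 = 80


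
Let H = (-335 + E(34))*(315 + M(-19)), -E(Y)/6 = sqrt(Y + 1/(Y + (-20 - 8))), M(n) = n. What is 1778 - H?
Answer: 100938 + 296*sqrt(1230) ≈ 1.1132e+5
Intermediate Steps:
E(Y) = -6*sqrt(Y + 1/(-28 + Y)) (E(Y) = -6*sqrt(Y + 1/(Y + (-20 - 8))) = -6*sqrt(Y + 1/(Y - 28)) = -6*sqrt(Y + 1/(-28 + Y)))
H = -99160 - 296*sqrt(1230) (H = (-335 - 6*sqrt(1 + 34*(-28 + 34))/sqrt(-28 + 34))*(315 - 19) = (-335 - 6*sqrt(6)*sqrt(1 + 34*6)/6)*296 = (-335 - 6*sqrt(6)*sqrt(1 + 204)/6)*296 = (-335 - 6*sqrt(1230)/6)*296 = (-335 - sqrt(1230))*296 = -99160 - 296*sqrt(1230) ≈ -1.0954e+5)
1778 - H = 1778 - (-99160 - 296*sqrt(1230)) = 1778 + (99160 + 296*sqrt(1230)) = 100938 + 296*sqrt(1230)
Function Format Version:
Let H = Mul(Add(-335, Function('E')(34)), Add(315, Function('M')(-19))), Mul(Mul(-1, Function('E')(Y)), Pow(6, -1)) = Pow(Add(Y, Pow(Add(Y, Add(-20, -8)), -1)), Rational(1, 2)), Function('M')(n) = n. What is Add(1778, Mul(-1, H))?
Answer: Add(100938, Mul(296, Pow(1230, Rational(1, 2)))) ≈ 1.1132e+5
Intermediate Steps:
Function('E')(Y) = Mul(-6, Pow(Add(Y, Pow(Add(-28, Y), -1)), Rational(1, 2))) (Function('E')(Y) = Mul(-6, Pow(Add(Y, Pow(Add(Y, Add(-20, -8)), -1)), Rational(1, 2))) = Mul(-6, Pow(Add(Y, Pow(Add(Y, -28), -1)), Rational(1, 2))) = Mul(-6, Pow(Add(Y, Pow(Add(-28, Y), -1)), Rational(1, 2))))
H = Add(-99160, Mul(-296, Pow(1230, Rational(1, 2)))) (H = Mul(Add(-335, Mul(-6, Pow(Mul(Pow(Add(-28, 34), -1), Add(1, Mul(34, Add(-28, 34)))), Rational(1, 2)))), Add(315, -19)) = Mul(Add(-335, Mul(-6, Pow(Mul(Pow(6, -1), Add(1, Mul(34, 6))), Rational(1, 2)))), 296) = Mul(Add(-335, Mul(-6, Pow(Mul(Rational(1, 6), Add(1, 204)), Rational(1, 2)))), 296) = Mul(Add(-335, Mul(-6, Pow(Mul(Rational(1, 6), 205), Rational(1, 2)))), 296) = Mul(Add(-335, Mul(-6, Pow(Rational(205, 6), Rational(1, 2)))), 296) = Mul(Add(-335, Mul(-6, Mul(Rational(1, 6), Pow(1230, Rational(1, 2))))), 296) = Mul(Add(-335, Mul(-1, Pow(1230, Rational(1, 2)))), 296) = Add(-99160, Mul(-296, Pow(1230, Rational(1, 2)))) ≈ -1.0954e+5)
Add(1778, Mul(-1, H)) = Add(1778, Mul(-1, Add(-99160, Mul(-296, Pow(1230, Rational(1, 2)))))) = Add(1778, Add(99160, Mul(296, Pow(1230, Rational(1, 2))))) = Add(100938, Mul(296, Pow(1230, Rational(1, 2))))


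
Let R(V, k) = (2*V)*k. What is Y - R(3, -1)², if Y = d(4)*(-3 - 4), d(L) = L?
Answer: -64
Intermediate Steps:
R(V, k) = 2*V*k
Y = -28 (Y = 4*(-3 - 4) = 4*(-7) = -28)
Y - R(3, -1)² = -28 - (2*3*(-1))² = -28 - 1*(-6)² = -28 - 1*36 = -28 - 36 = -64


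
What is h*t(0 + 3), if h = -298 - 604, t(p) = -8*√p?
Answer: 7216*√3 ≈ 12498.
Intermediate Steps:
h = -902
h*t(0 + 3) = -(-7216)*√(0 + 3) = -(-7216)*√3 = 7216*√3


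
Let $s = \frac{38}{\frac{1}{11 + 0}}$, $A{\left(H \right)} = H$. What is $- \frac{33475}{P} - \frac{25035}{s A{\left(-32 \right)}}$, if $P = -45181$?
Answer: $\frac{1578867935}{604341056} \approx 2.6125$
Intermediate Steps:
$s = 418$ ($s = \frac{38}{\frac{1}{11}} = 38 \frac{1}{\frac{1}{11}} = 38 \cdot 11 = 418$)
$- \frac{33475}{P} - \frac{25035}{s A{\left(-32 \right)}} = - \frac{33475}{-45181} - \frac{25035}{418 \left(-32\right)} = \left(-33475\right) \left(- \frac{1}{45181}\right) - \frac{25035}{-13376} = \frac{33475}{45181} - - \frac{25035}{13376} = \frac{33475}{45181} + \frac{25035}{13376} = \frac{1578867935}{604341056}$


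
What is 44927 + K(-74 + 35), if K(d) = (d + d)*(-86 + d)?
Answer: 54677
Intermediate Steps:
K(d) = 2*d*(-86 + d) (K(d) = (2*d)*(-86 + d) = 2*d*(-86 + d))
44927 + K(-74 + 35) = 44927 + 2*(-74 + 35)*(-86 + (-74 + 35)) = 44927 + 2*(-39)*(-86 - 39) = 44927 + 2*(-39)*(-125) = 44927 + 9750 = 54677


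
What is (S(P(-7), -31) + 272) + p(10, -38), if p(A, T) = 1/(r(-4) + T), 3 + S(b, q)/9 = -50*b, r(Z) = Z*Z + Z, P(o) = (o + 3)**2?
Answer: -180831/26 ≈ -6955.0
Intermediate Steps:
P(o) = (3 + o)**2
r(Z) = Z + Z**2 (r(Z) = Z**2 + Z = Z + Z**2)
S(b, q) = -27 - 450*b (S(b, q) = -27 + 9*(-50*b) = -27 - 450*b)
p(A, T) = 1/(12 + T) (p(A, T) = 1/(-4*(1 - 4) + T) = 1/(-4*(-3) + T) = 1/(12 + T))
(S(P(-7), -31) + 272) + p(10, -38) = ((-27 - 450*(3 - 7)**2) + 272) + 1/(12 - 38) = ((-27 - 450*(-4)**2) + 272) + 1/(-26) = ((-27 - 450*16) + 272) - 1/26 = ((-27 - 7200) + 272) - 1/26 = (-7227 + 272) - 1/26 = -6955 - 1/26 = -180831/26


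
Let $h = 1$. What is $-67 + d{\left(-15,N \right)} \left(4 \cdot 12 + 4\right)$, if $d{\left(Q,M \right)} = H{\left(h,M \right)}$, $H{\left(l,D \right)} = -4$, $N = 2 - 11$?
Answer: $-275$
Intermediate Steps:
$N = -9$ ($N = 2 - 11 = -9$)
$d{\left(Q,M \right)} = -4$
$-67 + d{\left(-15,N \right)} \left(4 \cdot 12 + 4\right) = -67 - 4 \left(4 \cdot 12 + 4\right) = -67 - 4 \left(48 + 4\right) = -67 - 208 = -275$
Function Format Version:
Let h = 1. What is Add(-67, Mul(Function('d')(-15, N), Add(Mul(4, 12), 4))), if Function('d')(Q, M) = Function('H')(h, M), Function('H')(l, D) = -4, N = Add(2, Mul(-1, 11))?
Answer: -275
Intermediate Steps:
N = -9 (N = Add(2, -11) = -9)
Function('d')(Q, M) = -4
Add(-67, Mul(Function('d')(-15, N), Add(Mul(4, 12), 4))) = Add(-67, Mul(-4, Add(Mul(4, 12), 4))) = Add(-67, Mul(-4, Add(48, 4))) = Add(-67, Mul(-4, 52)) = Add(-67, -208) = -275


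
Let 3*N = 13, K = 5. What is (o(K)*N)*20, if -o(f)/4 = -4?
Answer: 4160/3 ≈ 1386.7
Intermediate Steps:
N = 13/3 (N = (⅓)*13 = 13/3 ≈ 4.3333)
o(f) = 16 (o(f) = -4*(-4) = 16)
(o(K)*N)*20 = (16*(13/3))*20 = (208/3)*20 = 4160/3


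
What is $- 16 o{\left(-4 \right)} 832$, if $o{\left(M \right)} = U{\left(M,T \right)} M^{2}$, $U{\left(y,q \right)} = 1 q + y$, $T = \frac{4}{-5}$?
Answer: $\frac{5111808}{5} \approx 1.0224 \cdot 10^{6}$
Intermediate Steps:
$T = - \frac{4}{5}$ ($T = 4 \left(- \frac{1}{5}\right) = - \frac{4}{5} \approx -0.8$)
$U{\left(y,q \right)} = q + y$
$o{\left(M \right)} = M^{2} \left(- \frac{4}{5} + M\right)$ ($o{\left(M \right)} = \left(- \frac{4}{5} + M\right) M^{2} = M^{2} \left(- \frac{4}{5} + M\right)$)
$- 16 o{\left(-4 \right)} 832 = - 16 \left(-4\right)^{2} \left(- \frac{4}{5} - 4\right) 832 = - 16 \cdot 16 \left(- \frac{24}{5}\right) 832 = \left(-16\right) \left(- \frac{384}{5}\right) 832 = \frac{6144}{5} \cdot 832 = \frac{5111808}{5}$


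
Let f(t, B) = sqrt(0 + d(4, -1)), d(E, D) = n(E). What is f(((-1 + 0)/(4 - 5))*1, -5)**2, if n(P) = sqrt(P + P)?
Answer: 2*sqrt(2) ≈ 2.8284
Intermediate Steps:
n(P) = sqrt(2)*sqrt(P) (n(P) = sqrt(2*P) = sqrt(2)*sqrt(P))
d(E, D) = sqrt(2)*sqrt(E)
f(t, B) = 2**(3/4) (f(t, B) = sqrt(0 + sqrt(2)*sqrt(4)) = sqrt(0 + sqrt(2)*2) = sqrt(0 + 2*sqrt(2)) = sqrt(2*sqrt(2)) = 2**(3/4))
f(((-1 + 0)/(4 - 5))*1, -5)**2 = (2**(3/4))**2 = 2*sqrt(2)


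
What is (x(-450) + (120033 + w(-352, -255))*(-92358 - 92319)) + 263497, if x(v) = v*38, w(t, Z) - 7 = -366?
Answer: -22100788901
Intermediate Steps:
w(t, Z) = -359 (w(t, Z) = 7 - 366 = -359)
x(v) = 38*v
(x(-450) + (120033 + w(-352, -255))*(-92358 - 92319)) + 263497 = (38*(-450) + (120033 - 359)*(-92358 - 92319)) + 263497 = (-17100 + 119674*(-184677)) + 263497 = (-17100 - 22101035298) + 263497 = -22101052398 + 263497 = -22100788901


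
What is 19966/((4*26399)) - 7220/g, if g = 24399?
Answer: -137626343/1288218402 ≈ -0.10683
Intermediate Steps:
19966/((4*26399)) - 7220/g = 19966/((4*26399)) - 7220/24399 = 19966/105596 - 7220*1/24399 = 19966*(1/105596) - 7220/24399 = 9983/52798 - 7220/24399 = -137626343/1288218402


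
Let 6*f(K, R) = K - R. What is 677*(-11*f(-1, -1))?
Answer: 0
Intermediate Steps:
f(K, R) = -R/6 + K/6 (f(K, R) = (K - R)/6 = -R/6 + K/6)
677*(-11*f(-1, -1)) = 677*(-11*(-⅙*(-1) + (⅙)*(-1))) = 677*(-11*(⅙ - ⅙)) = 677*(-11*0) = 677*0 = 0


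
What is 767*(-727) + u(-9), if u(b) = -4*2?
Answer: -557617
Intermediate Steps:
u(b) = -8
767*(-727) + u(-9) = 767*(-727) - 8 = -557609 - 8 = -557617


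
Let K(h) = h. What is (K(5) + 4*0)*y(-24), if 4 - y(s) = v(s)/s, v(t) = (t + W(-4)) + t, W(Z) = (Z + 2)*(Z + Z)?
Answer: 40/3 ≈ 13.333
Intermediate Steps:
W(Z) = 2*Z*(2 + Z) (W(Z) = (2 + Z)*(2*Z) = 2*Z*(2 + Z))
v(t) = 16 + 2*t (v(t) = (t + 2*(-4)*(2 - 4)) + t = (t + 2*(-4)*(-2)) + t = (t + 16) + t = (16 + t) + t = 16 + 2*t)
y(s) = 4 - (16 + 2*s)/s
(K(5) + 4*0)*y(-24) = (5 + 4*0)*(2 - 16/(-24)) = (5 + 0)*(2 - 16*(-1/24)) = 5*(2 + ⅔) = 5*(8/3) = 40/3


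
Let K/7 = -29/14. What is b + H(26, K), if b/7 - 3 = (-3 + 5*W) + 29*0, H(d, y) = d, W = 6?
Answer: 236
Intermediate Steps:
K = -29/2 (K = 7*(-29/14) = -29/2 ≈ -14.500)
b = 210 (b = 21 + 7*((-3 + 5*6) + 29*0) = 21 + 7*((-3 + 30) + 0) = 21 + 7*(27 + 0) = 21 + 7*27 = 21 + 189 = 210)
b + H(26, K) = 210 + 26 = 236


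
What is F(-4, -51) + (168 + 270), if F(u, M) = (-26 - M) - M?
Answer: 514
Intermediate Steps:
F(u, M) = -26 - 2*M
F(-4, -51) + (168 + 270) = (-26 - 2*(-51)) + (168 + 270) = (-26 + 102) + 438 = 76 + 438 = 514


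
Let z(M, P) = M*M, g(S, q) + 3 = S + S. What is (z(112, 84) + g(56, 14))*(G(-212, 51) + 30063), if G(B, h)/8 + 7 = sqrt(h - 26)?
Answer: 380184691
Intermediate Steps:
G(B, h) = -56 + 8*sqrt(-26 + h) (G(B, h) = -56 + 8*sqrt(h - 26) = -56 + 8*sqrt(-26 + h))
g(S, q) = -3 + 2*S (g(S, q) = -3 + (S + S) = -3 + 2*S)
z(M, P) = M**2
(z(112, 84) + g(56, 14))*(G(-212, 51) + 30063) = (112**2 + (-3 + 2*56))*((-56 + 8*sqrt(-26 + 51)) + 30063) = (12544 + (-3 + 112))*((-56 + 8*sqrt(25)) + 30063) = (12544 + 109)*((-56 + 8*5) + 30063) = 12653*((-56 + 40) + 30063) = 12653*(-16 + 30063) = 12653*30047 = 380184691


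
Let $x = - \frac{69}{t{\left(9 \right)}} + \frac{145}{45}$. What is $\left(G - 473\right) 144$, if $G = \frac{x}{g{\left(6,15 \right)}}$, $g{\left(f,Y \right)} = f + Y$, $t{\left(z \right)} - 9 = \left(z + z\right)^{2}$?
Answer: $- \frac{52906960}{777} \approx -68091.0$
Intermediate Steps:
$t{\left(z \right)} = 9 + 4 z^{2}$ ($t{\left(z \right)} = 9 + \left(z + z\right)^{2} = 9 + \left(2 z\right)^{2} = 9 + 4 z^{2}$)
$g{\left(f,Y \right)} = Y + f$
$x = \frac{1004}{333}$ ($x = - \frac{69}{9 + 4 \cdot 9^{2}} + \frac{145}{45} = - \frac{69}{9 + 4 \cdot 81} + 145 \cdot \frac{1}{45} = - \frac{69}{9 + 324} + \frac{29}{9} = - \frac{69}{333} + \frac{29}{9} = \left(-69\right) \frac{1}{333} + \frac{29}{9} = - \frac{23}{111} + \frac{29}{9} = \frac{1004}{333} \approx 3.015$)
$G = \frac{1004}{6993}$ ($G = \frac{1004}{333 \left(15 + 6\right)} = \frac{1004}{333 \cdot 21} = \frac{1004}{333} \cdot \frac{1}{21} = \frac{1004}{6993} \approx 0.14357$)
$\left(G - 473\right) 144 = \left(\frac{1004}{6993} - 473\right) 144 = \left(- \frac{3306685}{6993}\right) 144 = - \frac{52906960}{777}$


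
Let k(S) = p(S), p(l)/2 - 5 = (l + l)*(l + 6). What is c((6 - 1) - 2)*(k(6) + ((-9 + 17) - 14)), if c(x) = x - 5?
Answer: -584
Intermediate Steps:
p(l) = 10 + 4*l*(6 + l) (p(l) = 10 + 2*((l + l)*(l + 6)) = 10 + 2*((2*l)*(6 + l)) = 10 + 2*(2*l*(6 + l)) = 10 + 4*l*(6 + l))
c(x) = -5 + x
k(S) = 10 + 4*S² + 24*S
c((6 - 1) - 2)*(k(6) + ((-9 + 17) - 14)) = (-5 + ((6 - 1) - 2))*((10 + 4*6² + 24*6) + ((-9 + 17) - 14)) = (-5 + (5 - 2))*((10 + 4*36 + 144) + (8 - 14)) = (-5 + 3)*((10 + 144 + 144) - 6) = -2*(298 - 6) = -2*292 = -584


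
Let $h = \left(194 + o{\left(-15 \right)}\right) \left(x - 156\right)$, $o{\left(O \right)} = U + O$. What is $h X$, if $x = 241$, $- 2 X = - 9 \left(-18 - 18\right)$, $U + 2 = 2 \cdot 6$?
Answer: $-2602530$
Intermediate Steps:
$U = 10$ ($U = -2 + 2 \cdot 6 = -2 + 12 = 10$)
$X = -162$ ($X = - \frac{\left(-9\right) \left(-18 - 18\right)}{2} = - \frac{\left(-9\right) \left(-36\right)}{2} = \left(- \frac{1}{2}\right) 324 = -162$)
$o{\left(O \right)} = 10 + O$
$h = 16065$ ($h = \left(194 + \left(10 - 15\right)\right) \left(241 - 156\right) = \left(194 - 5\right) 85 = 189 \cdot 85 = 16065$)
$h X = 16065 \left(-162\right) = -2602530$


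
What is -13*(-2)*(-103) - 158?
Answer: -2836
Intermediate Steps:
-13*(-2)*(-103) - 158 = 26*(-103) - 158 = -2678 - 158 = -2836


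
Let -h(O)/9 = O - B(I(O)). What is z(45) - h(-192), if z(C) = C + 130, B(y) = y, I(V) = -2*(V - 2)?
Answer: -5045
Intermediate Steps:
I(V) = 4 - 2*V (I(V) = -2*(-2 + V) = 4 - 2*V)
h(O) = 36 - 27*O (h(O) = -9*(O - (4 - 2*O)) = -9*(O + (-4 + 2*O)) = -9*(-4 + 3*O) = 36 - 27*O)
z(C) = 130 + C
z(45) - h(-192) = (130 + 45) - (36 - 27*(-192)) = 175 - (36 + 5184) = 175 - 1*5220 = 175 - 5220 = -5045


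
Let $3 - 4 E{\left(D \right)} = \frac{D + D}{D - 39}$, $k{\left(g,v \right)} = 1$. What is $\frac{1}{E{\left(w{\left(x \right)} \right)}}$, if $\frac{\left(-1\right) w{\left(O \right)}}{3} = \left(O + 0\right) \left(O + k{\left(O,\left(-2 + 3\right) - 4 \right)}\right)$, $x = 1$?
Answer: $\frac{60}{41} \approx 1.4634$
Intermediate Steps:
$w{\left(O \right)} = - 3 O \left(1 + O\right)$ ($w{\left(O \right)} = - 3 \left(O + 0\right) \left(O + 1\right) = - 3 O \left(1 + O\right)$)
$E{\left(D \right)} = \frac{3}{4} - \frac{D}{2 \left(-39 + D\right)}$ ($E{\left(D \right)} = \frac{3}{4} - \frac{\left(D + D\right) \frac{1}{D - 39}}{4} = \frac{3}{4} - \frac{2 D \frac{1}{-39 + D}}{4} = \frac{3}{4} - \frac{D}{2 \left(-39 + D\right)}$)
$\frac{1}{E{\left(w{\left(x \right)} \right)}} = \frac{1}{\frac{1}{4} \frac{1}{-39 - 3 \left(1 + 1\right)} \left(-117 - 3 \left(1 + 1\right)\right)} = \frac{1}{\frac{1}{4} \frac{1}{-39 - 3 \cdot 2} \left(-117 - 3 \cdot 2\right)} = \frac{1}{\frac{1}{4} \frac{1}{-39 - 6} \left(-117 - 6\right)} = \frac{1}{\frac{1}{4} \frac{1}{-45} \left(-123\right)} = \frac{1}{\frac{1}{4} \left(- \frac{1}{45}\right) \left(-123\right)} = \frac{1}{\frac{41}{60}} = \frac{60}{41}$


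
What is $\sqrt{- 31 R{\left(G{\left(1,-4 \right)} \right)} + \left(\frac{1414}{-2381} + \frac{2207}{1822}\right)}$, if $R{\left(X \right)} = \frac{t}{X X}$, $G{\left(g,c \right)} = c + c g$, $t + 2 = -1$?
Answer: $\frac{\sqrt{623482109299941}}{17352728} \approx 1.4389$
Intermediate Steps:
$t = -3$ ($t = -2 - 1 = -3$)
$R{\left(X \right)} = - \frac{3}{X^{2}}$ ($R{\left(X \right)} = - \frac{3}{X X} = - \frac{3}{X^{2}}$)
$\sqrt{- 31 R{\left(G{\left(1,-4 \right)} \right)} + \left(\frac{1414}{-2381} + \frac{2207}{1822}\right)} = \sqrt{- 31 \left(- \frac{3}{16 \left(1 + 1\right)^{2}}\right) + \left(\frac{1414}{-2381} + \frac{2207}{1822}\right)} = \sqrt{- 31 \left(- \frac{3}{64}\right) + \left(1414 \left(- \frac{1}{2381}\right) + 2207 \cdot \frac{1}{1822}\right)} = \sqrt{- 31 \left(- \frac{3}{64}\right) + \left(- \frac{1414}{2381} + \frac{2207}{1822}\right)} = \sqrt{- 31 \left(\left(-3\right) \frac{1}{64}\right) + \frac{2678559}{4338182}} = \sqrt{\left(-31\right) \left(- \frac{3}{64}\right) + \frac{2678559}{4338182}} = \sqrt{\frac{93}{64} + \frac{2678559}{4338182}} = \sqrt{\frac{287439351}{138821824}} = \frac{\sqrt{623482109299941}}{17352728}$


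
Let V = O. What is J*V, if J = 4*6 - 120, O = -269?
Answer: 25824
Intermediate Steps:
V = -269
J = -96 (J = 24 - 120 = -96)
J*V = -96*(-269) = 25824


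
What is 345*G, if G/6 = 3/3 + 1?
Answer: 4140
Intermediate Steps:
G = 12 (G = 6*(3/3 + 1) = 6*(3*(⅓) + 1) = 6*(1 + 1) = 6*2 = 12)
345*G = 345*12 = 4140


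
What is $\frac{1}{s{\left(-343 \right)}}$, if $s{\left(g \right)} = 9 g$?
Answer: $- \frac{1}{3087} \approx -0.00032394$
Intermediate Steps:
$\frac{1}{s{\left(-343 \right)}} = \frac{1}{9 \left(-343\right)} = \frac{1}{-3087} = - \frac{1}{3087}$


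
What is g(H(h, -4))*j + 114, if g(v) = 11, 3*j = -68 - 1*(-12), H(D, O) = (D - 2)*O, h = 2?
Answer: -274/3 ≈ -91.333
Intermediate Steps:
H(D, O) = O*(-2 + D) (H(D, O) = (-2 + D)*O = O*(-2 + D))
j = -56/3 (j = (-68 - 1*(-12))/3 = (-68 + 12)/3 = (⅓)*(-56) = -56/3 ≈ -18.667)
g(H(h, -4))*j + 114 = 11*(-56/3) + 114 = -616/3 + 114 = -274/3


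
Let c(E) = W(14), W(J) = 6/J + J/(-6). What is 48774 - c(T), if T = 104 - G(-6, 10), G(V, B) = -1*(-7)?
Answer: 1024294/21 ≈ 48776.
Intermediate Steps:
G(V, B) = 7
W(J) = 6/J - J/6 (W(J) = 6/J + J*(-⅙) = 6/J - J/6)
T = 97 (T = 104 - 1*7 = 104 - 7 = 97)
c(E) = -40/21 (c(E) = 6/14 - ⅙*14 = 6*(1/14) - 7/3 = 3/7 - 7/3 = -40/21)
48774 - c(T) = 48774 - 1*(-40/21) = 48774 + 40/21 = 1024294/21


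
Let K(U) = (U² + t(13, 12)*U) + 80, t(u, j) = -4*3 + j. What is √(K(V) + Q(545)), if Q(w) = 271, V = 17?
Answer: 8*√10 ≈ 25.298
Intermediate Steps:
t(u, j) = -12 + j
K(U) = 80 + U² (K(U) = (U² + (-12 + 12)*U) + 80 = (U² + 0*U) + 80 = (U² + 0) + 80 = U² + 80 = 80 + U²)
√(K(V) + Q(545)) = √((80 + 17²) + 271) = √((80 + 289) + 271) = √(369 + 271) = √640 = 8*√10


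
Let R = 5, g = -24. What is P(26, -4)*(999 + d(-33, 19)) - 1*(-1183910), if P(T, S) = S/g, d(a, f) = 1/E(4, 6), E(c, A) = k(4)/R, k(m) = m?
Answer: 28417841/24 ≈ 1.1841e+6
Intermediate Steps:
E(c, A) = ⅘ (E(c, A) = 4/5 = 4*(⅕) = ⅘)
d(a, f) = 5/4 (d(a, f) = 1/(⅘) = 5/4)
P(T, S) = -S/24 (P(T, S) = S/(-24) = S*(-1/24) = -S/24)
P(26, -4)*(999 + d(-33, 19)) - 1*(-1183910) = (-1/24*(-4))*(999 + 5/4) - 1*(-1183910) = (⅙)*(4001/4) + 1183910 = 4001/24 + 1183910 = 28417841/24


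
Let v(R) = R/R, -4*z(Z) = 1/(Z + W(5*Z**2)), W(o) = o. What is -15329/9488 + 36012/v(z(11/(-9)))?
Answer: 341666527/9488 ≈ 36010.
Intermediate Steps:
z(Z) = -1/(4*(Z + 5*Z**2))
v(R) = 1
-15329/9488 + 36012/v(z(11/(-9))) = -15329/9488 + 36012/1 = -15329*1/9488 + 36012*1 = -15329/9488 + 36012 = 341666527/9488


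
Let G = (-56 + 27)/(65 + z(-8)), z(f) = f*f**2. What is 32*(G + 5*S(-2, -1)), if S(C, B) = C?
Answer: -142112/447 ≈ -317.92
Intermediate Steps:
z(f) = f**3
G = 29/447 (G = (-56 + 27)/(65 + (-8)**3) = -29/(65 - 512) = -29/(-447) = -29*(-1/447) = 29/447 ≈ 0.064877)
32*(G + 5*S(-2, -1)) = 32*(29/447 + 5*(-2)) = 32*(29/447 - 10) = 32*(-4441/447) = -142112/447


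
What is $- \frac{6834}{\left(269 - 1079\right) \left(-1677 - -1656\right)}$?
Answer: $- \frac{1139}{2835} \approx -0.40176$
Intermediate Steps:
$- \frac{6834}{\left(269 - 1079\right) \left(-1677 - -1656\right)} = - \frac{6834}{\left(-810\right) \left(-1677 + 1656\right)} = - \frac{6834}{\left(-810\right) \left(-21\right)} = - \frac{6834}{17010} = \left(-6834\right) \frac{1}{17010} = - \frac{1139}{2835}$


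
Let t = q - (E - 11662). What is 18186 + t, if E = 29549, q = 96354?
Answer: 96653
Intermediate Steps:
t = 78467 (t = 96354 - (29549 - 11662) = 96354 - 1*17887 = 96354 - 17887 = 78467)
18186 + t = 18186 + 78467 = 96653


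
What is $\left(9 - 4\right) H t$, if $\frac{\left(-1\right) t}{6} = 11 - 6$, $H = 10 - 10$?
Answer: $0$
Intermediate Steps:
$H = 0$ ($H = 10 - 10 = 0$)
$t = -30$ ($t = - 6 \left(11 - 6\right) = \left(-6\right) 5 = -30$)
$\left(9 - 4\right) H t = \left(9 - 4\right) 0 \left(-30\right) = 5 \cdot 0 \left(-30\right) = 0 \left(-30\right) = 0$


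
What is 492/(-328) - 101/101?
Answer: -5/2 ≈ -2.5000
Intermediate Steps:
492/(-328) - 101/101 = 492*(-1/328) - 101*1/101 = -3/2 - 1 = -5/2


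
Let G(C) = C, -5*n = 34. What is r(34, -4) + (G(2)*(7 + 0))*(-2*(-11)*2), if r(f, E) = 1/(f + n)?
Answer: 83781/136 ≈ 616.04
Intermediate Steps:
n = -34/5 (n = -1/5*34 = -34/5 ≈ -6.8000)
r(f, E) = 1/(-34/5 + f) (r(f, E) = 1/(f - 34/5) = 1/(-34/5 + f))
r(34, -4) + (G(2)*(7 + 0))*(-2*(-11)*2) = 5/(-34 + 5*34) + (2*(7 + 0))*(-2*(-11)*2) = 5/(-34 + 170) + (2*7)*(22*2) = 5/136 + 14*44 = 5*(1/136) + 616 = 5/136 + 616 = 83781/136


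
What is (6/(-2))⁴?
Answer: 81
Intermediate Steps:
(6/(-2))⁴ = (6*(-½))⁴ = (-3)⁴ = 81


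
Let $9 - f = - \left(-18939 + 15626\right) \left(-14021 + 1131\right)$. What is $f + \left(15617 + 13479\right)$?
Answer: $42733675$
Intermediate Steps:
$f = 42704579$ ($f = 9 - - \left(-18939 + 15626\right) \left(-14021 + 1131\right) = 9 - - \left(-3313\right) \left(-12890\right) = 9 - \left(-1\right) 42704570 = 9 - -42704570 = 9 + 42704570 = 42704579$)
$f + \left(15617 + 13479\right) = 42704579 + \left(15617 + 13479\right) = 42704579 + 29096 = 42733675$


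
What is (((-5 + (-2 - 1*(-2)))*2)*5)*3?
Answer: -150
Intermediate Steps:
(((-5 + (-2 - 1*(-2)))*2)*5)*3 = (((-5 + (-2 + 2))*2)*5)*3 = (((-5 + 0)*2)*5)*3 = (-5*2*5)*3 = -10*5*3 = -50*3 = -150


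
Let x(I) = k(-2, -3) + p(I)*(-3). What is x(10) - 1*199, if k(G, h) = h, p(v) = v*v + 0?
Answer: -502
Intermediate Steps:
p(v) = v² (p(v) = v² + 0 = v²)
x(I) = -3 - 3*I² (x(I) = -3 + I²*(-3) = -3 - 3*I²)
x(10) - 1*199 = (-3 - 3*10²) - 1*199 = (-3 - 3*100) - 199 = (-3 - 300) - 199 = -303 - 199 = -502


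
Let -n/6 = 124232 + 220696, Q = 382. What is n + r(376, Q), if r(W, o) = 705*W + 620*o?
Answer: -1567648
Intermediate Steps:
n = -2069568 (n = -6*(124232 + 220696) = -6*344928 = -2069568)
r(W, o) = 620*o + 705*W
n + r(376, Q) = -2069568 + (620*382 + 705*376) = -2069568 + (236840 + 265080) = -2069568 + 501920 = -1567648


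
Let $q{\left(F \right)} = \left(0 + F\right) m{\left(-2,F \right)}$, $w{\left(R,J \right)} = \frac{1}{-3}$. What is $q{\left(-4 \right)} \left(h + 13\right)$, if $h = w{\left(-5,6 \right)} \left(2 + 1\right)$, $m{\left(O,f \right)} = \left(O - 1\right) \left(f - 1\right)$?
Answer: $-720$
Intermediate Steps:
$w{\left(R,J \right)} = - \frac{1}{3}$
$m{\left(O,f \right)} = \left(-1 + O\right) \left(-1 + f\right)$
$h = -1$ ($h = - \frac{2 + 1}{3} = \left(- \frac{1}{3}\right) 3 = -1$)
$q{\left(F \right)} = F \left(3 - 3 F\right)$ ($q{\left(F \right)} = \left(0 + F\right) \left(1 - -2 - F - 2 F\right) = F \left(1 + 2 - F - 2 F\right) = F \left(3 - 3 F\right)$)
$q{\left(-4 \right)} \left(h + 13\right) = 3 \left(-4\right) \left(1 - -4\right) \left(-1 + 13\right) = 3 \left(-4\right) \left(1 + 4\right) 12 = 3 \left(-4\right) 5 \cdot 12 = \left(-60\right) 12 = -720$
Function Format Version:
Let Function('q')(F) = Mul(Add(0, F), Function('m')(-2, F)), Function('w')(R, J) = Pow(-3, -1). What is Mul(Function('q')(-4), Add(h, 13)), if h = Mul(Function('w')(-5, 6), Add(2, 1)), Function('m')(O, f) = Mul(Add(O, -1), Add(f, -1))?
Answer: -720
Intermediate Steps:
Function('w')(R, J) = Rational(-1, 3)
Function('m')(O, f) = Mul(Add(-1, O), Add(-1, f))
h = -1 (h = Mul(Rational(-1, 3), Add(2, 1)) = Mul(Rational(-1, 3), 3) = -1)
Function('q')(F) = Mul(F, Add(3, Mul(-3, F))) (Function('q')(F) = Mul(Add(0, F), Add(1, Mul(-1, -2), Mul(-1, F), Mul(-2, F))) = Mul(F, Add(1, 2, Mul(-1, F), Mul(-2, F))) = Mul(F, Add(3, Mul(-3, F))))
Mul(Function('q')(-4), Add(h, 13)) = Mul(Mul(3, -4, Add(1, Mul(-1, -4))), Add(-1, 13)) = Mul(Mul(3, -4, Add(1, 4)), 12) = Mul(Mul(3, -4, 5), 12) = Mul(-60, 12) = -720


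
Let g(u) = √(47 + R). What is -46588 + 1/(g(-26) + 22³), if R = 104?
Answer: -5282135922116/113379753 - √151/113379753 ≈ -46588.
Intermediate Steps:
g(u) = √151 (g(u) = √(47 + 104) = √151)
-46588 + 1/(g(-26) + 22³) = -46588 + 1/(√151 + 22³) = -46588 + 1/(√151 + 10648) = -46588 + 1/(10648 + √151)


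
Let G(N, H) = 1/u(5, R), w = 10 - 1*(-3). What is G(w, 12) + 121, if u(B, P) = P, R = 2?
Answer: 243/2 ≈ 121.50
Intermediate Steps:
w = 13 (w = 10 + 3 = 13)
G(N, H) = 1/2
G(w, 12) + 121 = 1/2 + 121 = 243/2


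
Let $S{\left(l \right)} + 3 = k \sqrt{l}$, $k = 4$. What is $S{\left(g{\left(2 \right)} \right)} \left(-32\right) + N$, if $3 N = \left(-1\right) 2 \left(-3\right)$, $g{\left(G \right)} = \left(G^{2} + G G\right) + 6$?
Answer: $98 - 128 \sqrt{14} \approx -380.93$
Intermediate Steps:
$g{\left(G \right)} = 6 + 2 G^{2}$ ($g{\left(G \right)} = \left(G^{2} + G^{2}\right) + 6 = 2 G^{2} + 6 = 6 + 2 G^{2}$)
$N = 2$ ($N = \frac{\left(-1\right) 2 \left(-3\right)}{3} = \frac{\left(-2\right) \left(-3\right)}{3} = \frac{1}{3} \cdot 6 = 2$)
$S{\left(l \right)} = -3 + 4 \sqrt{l}$
$S{\left(g{\left(2 \right)} \right)} \left(-32\right) + N = \left(-3 + 4 \sqrt{6 + 2 \cdot 2^{2}}\right) \left(-32\right) + 2 = \left(-3 + 4 \sqrt{6 + 2 \cdot 4}\right) \left(-32\right) + 2 = \left(-3 + 4 \sqrt{6 + 8}\right) \left(-32\right) + 2 = \left(-3 + 4 \sqrt{14}\right) \left(-32\right) + 2 = \left(96 - 128 \sqrt{14}\right) + 2 = 98 - 128 \sqrt{14}$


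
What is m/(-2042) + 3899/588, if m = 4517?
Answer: 378983/85764 ≈ 4.4189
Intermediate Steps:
m/(-2042) + 3899/588 = 4517/(-2042) + 3899/588 = 4517*(-1/2042) + 3899*(1/588) = -4517/2042 + 557/84 = 378983/85764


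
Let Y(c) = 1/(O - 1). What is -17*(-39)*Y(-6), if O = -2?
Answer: -221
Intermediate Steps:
Y(c) = -⅓ (Y(c) = 1/(-2 - 1) = 1/(-3) = -⅓)
-17*(-39)*Y(-6) = -17*(-39)*(-1)/3 = -(-663)*(-1)/3 = -1*221 = -221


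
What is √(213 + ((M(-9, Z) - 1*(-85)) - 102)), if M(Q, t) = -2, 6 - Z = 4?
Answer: √194 ≈ 13.928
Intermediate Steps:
Z = 2 (Z = 6 - 1*4 = 6 - 4 = 2)
√(213 + ((M(-9, Z) - 1*(-85)) - 102)) = √(213 + ((-2 - 1*(-85)) - 102)) = √(213 + ((-2 + 85) - 102)) = √(213 + (83 - 102)) = √(213 - 19) = √194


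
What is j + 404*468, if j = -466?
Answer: 188606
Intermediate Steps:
j + 404*468 = -466 + 404*468 = -466 + 189072 = 188606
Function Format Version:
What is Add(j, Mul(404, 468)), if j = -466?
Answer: 188606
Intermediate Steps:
Add(j, Mul(404, 468)) = Add(-466, Mul(404, 468)) = Add(-466, 189072) = 188606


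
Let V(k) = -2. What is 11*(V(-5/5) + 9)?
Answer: 77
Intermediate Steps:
11*(V(-5/5) + 9) = 11*(-2 + 9) = 11*7 = 77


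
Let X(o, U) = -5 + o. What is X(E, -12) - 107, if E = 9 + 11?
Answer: -92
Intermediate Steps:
E = 20
X(E, -12) - 107 = (-5 + 20) - 107 = 15 - 107 = -92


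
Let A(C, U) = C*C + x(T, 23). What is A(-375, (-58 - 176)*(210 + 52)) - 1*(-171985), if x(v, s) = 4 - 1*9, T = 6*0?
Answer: 312605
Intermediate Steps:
T = 0
x(v, s) = -5 (x(v, s) = 4 - 9 = -5)
A(C, U) = -5 + C**2 (A(C, U) = C*C - 5 = C**2 - 5 = -5 + C**2)
A(-375, (-58 - 176)*(210 + 52)) - 1*(-171985) = (-5 + (-375)**2) - 1*(-171985) = (-5 + 140625) + 171985 = 140620 + 171985 = 312605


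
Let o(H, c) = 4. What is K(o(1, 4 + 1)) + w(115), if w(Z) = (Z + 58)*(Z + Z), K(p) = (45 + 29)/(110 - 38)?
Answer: 1432477/36 ≈ 39791.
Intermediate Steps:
K(p) = 37/36 (K(p) = 74/72 = 74*(1/72) = 37/36)
w(Z) = 2*Z*(58 + Z) (w(Z) = (58 + Z)*(2*Z) = 2*Z*(58 + Z))
K(o(1, 4 + 1)) + w(115) = 37/36 + 2*115*(58 + 115) = 37/36 + 2*115*173 = 37/36 + 39790 = 1432477/36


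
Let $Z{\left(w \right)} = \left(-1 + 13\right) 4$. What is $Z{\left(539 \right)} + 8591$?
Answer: $8639$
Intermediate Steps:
$Z{\left(w \right)} = 48$ ($Z{\left(w \right)} = 12 \cdot 4 = 48$)
$Z{\left(539 \right)} + 8591 = 48 + 8591 = 8639$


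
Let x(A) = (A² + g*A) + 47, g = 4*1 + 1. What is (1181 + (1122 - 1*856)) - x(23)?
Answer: 756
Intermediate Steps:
g = 5 (g = 4 + 1 = 5)
x(A) = 47 + A² + 5*A (x(A) = (A² + 5*A) + 47 = 47 + A² + 5*A)
(1181 + (1122 - 1*856)) - x(23) = (1181 + (1122 - 1*856)) - (47 + 23² + 5*23) = (1181 + (1122 - 856)) - (47 + 529 + 115) = (1181 + 266) - 1*691 = 1447 - 691 = 756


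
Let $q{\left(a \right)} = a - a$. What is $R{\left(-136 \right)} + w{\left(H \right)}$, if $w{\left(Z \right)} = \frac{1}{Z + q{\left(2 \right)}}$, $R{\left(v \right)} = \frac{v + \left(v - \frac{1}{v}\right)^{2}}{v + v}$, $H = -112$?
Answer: $- \frac{2377161415}{35216384} \approx -67.502$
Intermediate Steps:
$q{\left(a \right)} = 0$
$R{\left(v \right)} = \frac{v + \left(v - \frac{1}{v}\right)^{2}}{2 v}$
$w{\left(Z \right)} = \frac{1}{Z}$ ($w{\left(Z \right)} = \frac{1}{Z + 0} = \frac{1}{Z}$)
$R{\left(-136 \right)} + w{\left(H \right)} = \frac{\left(-136\right)^{3} + \left(-1 + \left(-136\right)^{2}\right)^{2}}{2 \left(-2515456\right)} + \frac{1}{-112} = \frac{1}{2} \left(- \frac{1}{2515456}\right) \left(-2515456 + \left(-1 + 18496\right)^{2}\right) - \frac{1}{112} = \frac{1}{2} \left(- \frac{1}{2515456}\right) \left(-2515456 + 18495^{2}\right) - \frac{1}{112} = \frac{1}{2} \left(- \frac{1}{2515456}\right) \left(-2515456 + 342065025\right) - \frac{1}{112} = \frac{1}{2} \left(- \frac{1}{2515456}\right) 339549569 - \frac{1}{112} = - \frac{339549569}{5030912} - \frac{1}{112} = - \frac{2377161415}{35216384}$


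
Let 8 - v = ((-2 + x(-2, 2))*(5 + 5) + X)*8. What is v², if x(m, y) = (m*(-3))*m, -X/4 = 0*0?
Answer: 1272384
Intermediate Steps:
X = 0 (X = -0*0 = -4*0 = 0)
x(m, y) = -3*m² (x(m, y) = (-3*m)*m = -3*m²)
v = 1128 (v = 8 - ((-2 - 3*(-2)²)*(5 + 5) + 0)*8 = 8 - ((-2 - 3*4)*10 + 0)*8 = 8 - ((-2 - 12)*10 + 0)*8 = 8 - (-14*10 + 0)*8 = 8 - (-140 + 0)*8 = 8 - (-140)*8 = 8 - 1*(-1120) = 8 + 1120 = 1128)
v² = 1128² = 1272384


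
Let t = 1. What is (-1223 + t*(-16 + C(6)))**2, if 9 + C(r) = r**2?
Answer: 1468944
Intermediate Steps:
C(r) = -9 + r**2
(-1223 + t*(-16 + C(6)))**2 = (-1223 + 1*(-16 + (-9 + 6**2)))**2 = (-1223 + 1*(-16 + (-9 + 36)))**2 = (-1223 + 1*(-16 + 27))**2 = (-1223 + 1*11)**2 = (-1223 + 11)**2 = (-1212)**2 = 1468944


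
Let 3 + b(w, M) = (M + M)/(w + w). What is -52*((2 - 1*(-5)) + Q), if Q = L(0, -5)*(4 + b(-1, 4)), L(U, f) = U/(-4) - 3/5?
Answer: -2288/5 ≈ -457.60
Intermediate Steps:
L(U, f) = -3/5 - U/4 (L(U, f) = U*(-1/4) - 3*1/5 = -U/4 - 3/5 = -3/5 - U/4)
b(w, M) = -3 + M/w (b(w, M) = -3 + (M + M)/(w + w) = -3 + (2*M)/((2*w)) = -3 + (2*M)*(1/(2*w)) = -3 + M/w)
Q = 9/5 (Q = (-3/5 - 1/4*0)*(4 + (-3 + 4/(-1))) = (-3/5 + 0)*(4 + (-3 + 4*(-1))) = -3*(4 + (-3 - 4))/5 = -3*(4 - 7)/5 = -3/5*(-3) = 9/5 ≈ 1.8000)
-52*((2 - 1*(-5)) + Q) = -52*((2 - 1*(-5)) + 9/5) = -52*((2 + 5) + 9/5) = -52*(7 + 9/5) = -52*44/5 = -2288/5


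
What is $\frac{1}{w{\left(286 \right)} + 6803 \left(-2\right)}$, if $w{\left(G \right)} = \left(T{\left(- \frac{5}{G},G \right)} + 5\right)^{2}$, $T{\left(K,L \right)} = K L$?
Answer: $- \frac{1}{13606} \approx -7.3497 \cdot 10^{-5}$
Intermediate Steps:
$w{\left(G \right)} = 0$ ($w{\left(G \right)} = \left(- \frac{5}{G} G + 5\right)^{2} = \left(-5 + 5\right)^{2} = 0^{2} = 0$)
$\frac{1}{w{\left(286 \right)} + 6803 \left(-2\right)} = \frac{1}{0 + 6803 \left(-2\right)} = \frac{1}{0 - 13606} = \frac{1}{-13606} = - \frac{1}{13606}$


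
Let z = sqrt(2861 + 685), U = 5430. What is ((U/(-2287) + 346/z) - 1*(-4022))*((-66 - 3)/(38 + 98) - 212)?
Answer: -66420885121/77758 - 4999873*sqrt(394)/80376 ≈ -8.5544e+5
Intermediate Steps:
z = 3*sqrt(394) (z = sqrt(3546) = 3*sqrt(394) ≈ 59.548)
((U/(-2287) + 346/z) - 1*(-4022))*((-66 - 3)/(38 + 98) - 212) = ((5430/(-2287) + 346/((3*sqrt(394)))) - 1*(-4022))*((-66 - 3)/(38 + 98) - 212) = ((5430*(-1/2287) + 346*(sqrt(394)/1182)) + 4022)*(-69/136 - 212) = ((-5430/2287 + 173*sqrt(394)/591) + 4022)*(-69*1/136 - 212) = (9192884/2287 + 173*sqrt(394)/591)*(-69/136 - 212) = (9192884/2287 + 173*sqrt(394)/591)*(-28901/136) = -66420885121/77758 - 4999873*sqrt(394)/80376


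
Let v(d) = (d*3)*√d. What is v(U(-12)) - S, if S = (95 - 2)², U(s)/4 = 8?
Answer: -8649 + 384*√2 ≈ -8105.9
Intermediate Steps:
U(s) = 32 (U(s) = 4*8 = 32)
v(d) = 3*d^(3/2) (v(d) = (3*d)*√d = 3*d^(3/2))
S = 8649 (S = 93² = 8649)
v(U(-12)) - S = 3*32^(3/2) - 1*8649 = 3*(128*√2) - 8649 = 384*√2 - 8649 = -8649 + 384*√2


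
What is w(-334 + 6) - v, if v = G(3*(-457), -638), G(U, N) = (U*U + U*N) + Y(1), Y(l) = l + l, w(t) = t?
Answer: -2754669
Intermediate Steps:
Y(l) = 2*l
G(U, N) = 2 + U**2 + N*U (G(U, N) = (U*U + U*N) + 2*1 = (U**2 + N*U) + 2 = 2 + U**2 + N*U)
v = 2754341 (v = 2 + (3*(-457))**2 - 1914*(-457) = 2 + (-1371)**2 - 638*(-1371) = 2 + 1879641 + 874698 = 2754341)
w(-334 + 6) - v = (-334 + 6) - 1*2754341 = -328 - 2754341 = -2754669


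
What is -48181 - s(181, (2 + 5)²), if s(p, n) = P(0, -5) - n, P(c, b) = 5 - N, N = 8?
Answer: -48129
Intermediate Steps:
P(c, b) = -3 (P(c, b) = 5 - 1*8 = 5 - 8 = -3)
s(p, n) = -3 - n
-48181 - s(181, (2 + 5)²) = -48181 - (-3 - (2 + 5)²) = -48181 - (-3 - 1*7²) = -48181 - (-3 - 1*49) = -48181 - (-3 - 49) = -48181 - 1*(-52) = -48181 + 52 = -48129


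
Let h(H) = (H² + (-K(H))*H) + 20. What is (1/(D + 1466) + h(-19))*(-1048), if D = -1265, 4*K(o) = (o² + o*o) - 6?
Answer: -796671784/201 ≈ -3.9635e+6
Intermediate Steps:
K(o) = -3/2 + o²/2 (K(o) = ((o² + o*o) - 6)/4 = ((o² + o²) - 6)/4 = (2*o² - 6)/4 = (-6 + 2*o²)/4 = -3/2 + o²/2)
h(H) = 20 + H² + H*(3/2 - H²/2) (h(H) = (H² + (-(-3/2 + H²/2))*H) + 20 = (H² + (3/2 - H²/2)*H) + 20 = (H² + H*(3/2 - H²/2)) + 20 = 20 + H² + H*(3/2 - H²/2))
(1/(D + 1466) + h(-19))*(-1048) = (1/(-1265 + 1466) + (20 + (-19)² - ½*(-19)*(-3 + (-19)²)))*(-1048) = (1/201 + (20 + 361 - ½*(-19)*(-3 + 361)))*(-1048) = (1/201 + (20 + 361 - ½*(-19)*358))*(-1048) = (1/201 + (20 + 361 + 3401))*(-1048) = (1/201 + 3782)*(-1048) = (760183/201)*(-1048) = -796671784/201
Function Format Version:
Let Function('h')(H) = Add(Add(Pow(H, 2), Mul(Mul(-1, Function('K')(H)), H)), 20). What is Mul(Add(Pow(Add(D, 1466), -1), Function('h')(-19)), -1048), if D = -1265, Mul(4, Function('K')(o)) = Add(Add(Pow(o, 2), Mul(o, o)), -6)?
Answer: Rational(-796671784, 201) ≈ -3.9635e+6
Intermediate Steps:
Function('K')(o) = Add(Rational(-3, 2), Mul(Rational(1, 2), Pow(o, 2))) (Function('K')(o) = Mul(Rational(1, 4), Add(Add(Pow(o, 2), Mul(o, o)), -6)) = Mul(Rational(1, 4), Add(Add(Pow(o, 2), Pow(o, 2)), -6)) = Mul(Rational(1, 4), Add(Mul(2, Pow(o, 2)), -6)) = Mul(Rational(1, 4), Add(-6, Mul(2, Pow(o, 2)))) = Add(Rational(-3, 2), Mul(Rational(1, 2), Pow(o, 2))))
Function('h')(H) = Add(20, Pow(H, 2), Mul(H, Add(Rational(3, 2), Mul(Rational(-1, 2), Pow(H, 2))))) (Function('h')(H) = Add(Add(Pow(H, 2), Mul(Mul(-1, Add(Rational(-3, 2), Mul(Rational(1, 2), Pow(H, 2)))), H)), 20) = Add(Add(Pow(H, 2), Mul(Add(Rational(3, 2), Mul(Rational(-1, 2), Pow(H, 2))), H)), 20) = Add(Add(Pow(H, 2), Mul(H, Add(Rational(3, 2), Mul(Rational(-1, 2), Pow(H, 2))))), 20) = Add(20, Pow(H, 2), Mul(H, Add(Rational(3, 2), Mul(Rational(-1, 2), Pow(H, 2))))))
Mul(Add(Pow(Add(D, 1466), -1), Function('h')(-19)), -1048) = Mul(Add(Pow(Add(-1265, 1466), -1), Add(20, Pow(-19, 2), Mul(Rational(-1, 2), -19, Add(-3, Pow(-19, 2))))), -1048) = Mul(Add(Pow(201, -1), Add(20, 361, Mul(Rational(-1, 2), -19, Add(-3, 361)))), -1048) = Mul(Add(Rational(1, 201), Add(20, 361, Mul(Rational(-1, 2), -19, 358))), -1048) = Mul(Add(Rational(1, 201), Add(20, 361, 3401)), -1048) = Mul(Add(Rational(1, 201), 3782), -1048) = Mul(Rational(760183, 201), -1048) = Rational(-796671784, 201)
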